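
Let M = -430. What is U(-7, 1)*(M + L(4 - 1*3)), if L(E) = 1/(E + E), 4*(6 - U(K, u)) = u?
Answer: -19757/8 ≈ -2469.6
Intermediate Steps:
U(K, u) = 6 - u/4
L(E) = 1/(2*E)
U(-7, 1)*(M + L(4 - 1*3)) = (6 - 1/4*1)*(-430 + 1/(2*(4 - 1*3))) = (6 - 1/4)*(-430 + 1/(2*(4 - 3))) = 23*(-430 + (1/2)/1)/4 = 23*(-430 + (1/2)*1)/4 = 23*(-430 + 1/2)/4 = (23/4)*(-859/2) = -19757/8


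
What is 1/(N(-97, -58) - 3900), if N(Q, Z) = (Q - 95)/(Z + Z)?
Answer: -29/113052 ≈ -0.00025652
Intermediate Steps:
N(Q, Z) = (-95 + Q)/(2*Z) (N(Q, Z) = (-95 + Q)/((2*Z)) = (-95 + Q)*(1/(2*Z)) = (-95 + Q)/(2*Z))
1/(N(-97, -58) - 3900) = 1/((1/2)*(-95 - 97)/(-58) - 3900) = 1/((1/2)*(-1/58)*(-192) - 3900) = 1/(48/29 - 3900) = 1/(-113052/29) = -29/113052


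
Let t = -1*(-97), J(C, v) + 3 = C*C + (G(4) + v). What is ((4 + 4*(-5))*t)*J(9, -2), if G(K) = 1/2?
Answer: -118728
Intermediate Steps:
G(K) = 1/2
J(C, v) = -5/2 + v + C**2 (J(C, v) = -3 + (C*C + (1/2 + v)) = -3 + (C**2 + (1/2 + v)) = -3 + (1/2 + v + C**2) = -5/2 + v + C**2)
t = 97
((4 + 4*(-5))*t)*J(9, -2) = ((4 + 4*(-5))*97)*(-5/2 - 2 + 9**2) = ((4 - 20)*97)*(-5/2 - 2 + 81) = -16*97*(153/2) = -1552*153/2 = -118728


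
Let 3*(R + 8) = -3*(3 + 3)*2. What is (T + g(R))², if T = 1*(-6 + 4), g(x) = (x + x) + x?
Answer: 3844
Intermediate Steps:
R = -20 (R = -8 + (-3*(3 + 3)*2)/3 = -8 + (-18*2)/3 = -8 + (-3*12)/3 = -8 + (⅓)*(-36) = -8 - 12 = -20)
g(x) = 3*x (g(x) = 2*x + x = 3*x)
T = -2 (T = 1*(-2) = -2)
(T + g(R))² = (-2 + 3*(-20))² = (-2 - 60)² = (-62)² = 3844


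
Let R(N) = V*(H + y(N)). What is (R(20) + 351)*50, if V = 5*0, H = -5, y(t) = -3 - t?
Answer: 17550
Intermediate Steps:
V = 0
R(N) = 0 (R(N) = 0*(-5 + (-3 - N)) = 0*(-8 - N) = 0)
(R(20) + 351)*50 = (0 + 351)*50 = 351*50 = 17550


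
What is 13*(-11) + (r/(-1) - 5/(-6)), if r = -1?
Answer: -847/6 ≈ -141.17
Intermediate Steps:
13*(-11) + (r/(-1) - 5/(-6)) = 13*(-11) + (-1/(-1) - 5/(-6)) = -143 + (-1*(-1) - 5*(-⅙)) = -143 + (1 + ⅚) = -143 + 11/6 = -847/6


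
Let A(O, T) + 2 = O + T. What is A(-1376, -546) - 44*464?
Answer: -22340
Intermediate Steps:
A(O, T) = -2 + O + T (A(O, T) = -2 + (O + T) = -2 + O + T)
A(-1376, -546) - 44*464 = (-2 - 1376 - 546) - 44*464 = -1924 - 20416 = -22340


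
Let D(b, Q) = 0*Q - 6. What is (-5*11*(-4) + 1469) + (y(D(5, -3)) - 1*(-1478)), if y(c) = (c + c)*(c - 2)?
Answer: 3263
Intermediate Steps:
D(b, Q) = -6 (D(b, Q) = 0 - 6 = -6)
y(c) = 2*c*(-2 + c) (y(c) = (2*c)*(-2 + c) = 2*c*(-2 + c))
(-5*11*(-4) + 1469) + (y(D(5, -3)) - 1*(-1478)) = (-5*11*(-4) + 1469) + (2*(-6)*(-2 - 6) - 1*(-1478)) = (-55*(-4) + 1469) + (2*(-6)*(-8) + 1478) = (220 + 1469) + (96 + 1478) = 1689 + 1574 = 3263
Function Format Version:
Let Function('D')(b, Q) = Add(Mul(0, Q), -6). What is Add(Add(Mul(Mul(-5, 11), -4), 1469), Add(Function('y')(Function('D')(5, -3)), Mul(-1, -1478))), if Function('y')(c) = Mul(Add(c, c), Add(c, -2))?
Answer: 3263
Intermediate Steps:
Function('D')(b, Q) = -6 (Function('D')(b, Q) = Add(0, -6) = -6)
Function('y')(c) = Mul(2, c, Add(-2, c)) (Function('y')(c) = Mul(Mul(2, c), Add(-2, c)) = Mul(2, c, Add(-2, c)))
Add(Add(Mul(Mul(-5, 11), -4), 1469), Add(Function('y')(Function('D')(5, -3)), Mul(-1, -1478))) = Add(Add(Mul(Mul(-5, 11), -4), 1469), Add(Mul(2, -6, Add(-2, -6)), Mul(-1, -1478))) = Add(Add(Mul(-55, -4), 1469), Add(Mul(2, -6, -8), 1478)) = Add(Add(220, 1469), Add(96, 1478)) = Add(1689, 1574) = 3263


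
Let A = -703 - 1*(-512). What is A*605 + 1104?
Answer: -114451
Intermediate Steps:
A = -191 (A = -703 + 512 = -191)
A*605 + 1104 = -191*605 + 1104 = -115555 + 1104 = -114451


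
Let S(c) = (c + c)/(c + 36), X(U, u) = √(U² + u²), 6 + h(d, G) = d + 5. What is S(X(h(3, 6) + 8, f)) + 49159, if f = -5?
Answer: 57564939/1171 + 360*√5/1171 ≈ 49160.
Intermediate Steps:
h(d, G) = -1 + d (h(d, G) = -6 + (d + 5) = -6 + (5 + d) = -1 + d)
S(c) = 2*c/(36 + c) (S(c) = (2*c)/(36 + c) = 2*c/(36 + c))
S(X(h(3, 6) + 8, f)) + 49159 = 2*√(((-1 + 3) + 8)² + (-5)²)/(36 + √(((-1 + 3) + 8)² + (-5)²)) + 49159 = 2*√((2 + 8)² + 25)/(36 + √((2 + 8)² + 25)) + 49159 = 2*√(10² + 25)/(36 + √(10² + 25)) + 49159 = 2*√(100 + 25)/(36 + √(100 + 25)) + 49159 = 2*√125/(36 + √125) + 49159 = 2*(5*√5)/(36 + 5*√5) + 49159 = 10*√5/(36 + 5*√5) + 49159 = 49159 + 10*√5/(36 + 5*√5)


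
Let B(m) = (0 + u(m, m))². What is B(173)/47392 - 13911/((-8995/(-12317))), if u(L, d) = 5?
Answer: -8120229744629/426291040 ≈ -19049.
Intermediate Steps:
B(m) = 25 (B(m) = (0 + 5)² = 5² = 25)
B(173)/47392 - 13911/((-8995/(-12317))) = 25/47392 - 13911/((-8995/(-12317))) = 25*(1/47392) - 13911/((-8995*(-1/12317))) = 25/47392 - 13911/8995/12317 = 25/47392 - 13911*12317/8995 = 25/47392 - 171341787/8995 = -8120229744629/426291040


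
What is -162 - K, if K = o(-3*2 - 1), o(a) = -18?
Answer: -144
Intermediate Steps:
K = -18
-162 - K = -162 - 1*(-18) = -162 + 18 = -144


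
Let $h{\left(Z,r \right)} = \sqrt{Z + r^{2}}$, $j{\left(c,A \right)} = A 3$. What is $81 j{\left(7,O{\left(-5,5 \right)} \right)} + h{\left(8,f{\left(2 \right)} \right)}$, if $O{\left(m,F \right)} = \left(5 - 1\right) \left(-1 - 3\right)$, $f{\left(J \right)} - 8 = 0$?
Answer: $-3888 + 6 \sqrt{2} \approx -3879.5$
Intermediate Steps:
$f{\left(J \right)} = 8$ ($f{\left(J \right)} = 8 + 0 = 8$)
$O{\left(m,F \right)} = -16$ ($O{\left(m,F \right)} = 4 \left(-4\right) = -16$)
$j{\left(c,A \right)} = 3 A$
$81 j{\left(7,O{\left(-5,5 \right)} \right)} + h{\left(8,f{\left(2 \right)} \right)} = 81 \cdot 3 \left(-16\right) + \sqrt{8 + 8^{2}} = 81 \left(-48\right) + \sqrt{8 + 64} = -3888 + \sqrt{72} = -3888 + 6 \sqrt{2}$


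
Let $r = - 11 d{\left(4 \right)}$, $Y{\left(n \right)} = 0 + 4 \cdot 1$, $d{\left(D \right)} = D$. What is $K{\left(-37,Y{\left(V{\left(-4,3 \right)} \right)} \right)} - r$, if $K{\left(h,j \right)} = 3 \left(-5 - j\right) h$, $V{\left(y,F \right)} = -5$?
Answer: $1043$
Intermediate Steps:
$Y{\left(n \right)} = 4$ ($Y{\left(n \right)} = 0 + 4 = 4$)
$K{\left(h,j \right)} = h \left(-15 - 3 j\right)$ ($K{\left(h,j \right)} = \left(-15 - 3 j\right) h = h \left(-15 - 3 j\right)$)
$r = -44$ ($r = \left(-11\right) 4 = -44$)
$K{\left(-37,Y{\left(V{\left(-4,3 \right)} \right)} \right)} - r = \left(-3\right) \left(-37\right) \left(5 + 4\right) - -44 = \left(-3\right) \left(-37\right) 9 + 44 = 999 + 44 = 1043$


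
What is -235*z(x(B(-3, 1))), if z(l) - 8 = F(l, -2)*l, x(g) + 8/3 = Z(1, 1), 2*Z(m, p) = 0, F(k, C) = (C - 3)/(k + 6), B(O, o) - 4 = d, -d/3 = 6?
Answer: -2820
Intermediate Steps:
d = -18 (d = -3*6 = -18)
B(O, o) = -14 (B(O, o) = 4 - 18 = -14)
F(k, C) = (-3 + C)/(6 + k)
Z(m, p) = 0 (Z(m, p) = (½)*0 = 0)
x(g) = -8/3 (x(g) = -8/3 + 0 = -8/3)
z(l) = 8 - 5*l/(6 + l) (z(l) = 8 + ((-3 - 2)/(6 + l))*l = 8 + (-5/(6 + l))*l = 8 - 5*l/(6 + l))
-235*z(x(B(-3, 1))) = -705*(16 - 8/3)/(6 - 8/3) = -705*40/(10/3*3) = -705*3*40/(10*3) = -235*12 = -2820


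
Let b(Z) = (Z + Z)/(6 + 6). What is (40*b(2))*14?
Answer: 560/3 ≈ 186.67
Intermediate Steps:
b(Z) = Z/6 (b(Z) = (2*Z)/12 = (2*Z)*(1/12) = Z/6)
(40*b(2))*14 = (40*((1/6)*2))*14 = (40*(1/3))*14 = (40/3)*14 = 560/3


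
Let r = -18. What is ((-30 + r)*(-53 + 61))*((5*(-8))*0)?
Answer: 0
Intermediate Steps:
((-30 + r)*(-53 + 61))*((5*(-8))*0) = ((-30 - 18)*(-53 + 61))*((5*(-8))*0) = (-48*8)*(-40*0) = -384*0 = 0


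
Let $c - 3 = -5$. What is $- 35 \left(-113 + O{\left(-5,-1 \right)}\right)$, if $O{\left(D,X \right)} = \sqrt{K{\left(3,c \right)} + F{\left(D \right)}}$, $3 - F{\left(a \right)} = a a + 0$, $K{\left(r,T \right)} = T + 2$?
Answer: $3955 - 35 i \sqrt{22} \approx 3955.0 - 164.16 i$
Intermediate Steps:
$c = -2$ ($c = 3 - 5 = -2$)
$K{\left(r,T \right)} = 2 + T$
$F{\left(a \right)} = 3 - a^{2}$ ($F{\left(a \right)} = 3 - \left(a a + 0\right) = 3 - \left(a^{2} + 0\right) = 3 - a^{2}$)
$O{\left(D,X \right)} = \sqrt{3 - D^{2}}$ ($O{\left(D,X \right)} = \sqrt{\left(2 - 2\right) - \left(-3 + D^{2}\right)} = \sqrt{0 - \left(-3 + D^{2}\right)} = \sqrt{3 - D^{2}}$)
$- 35 \left(-113 + O{\left(-5,-1 \right)}\right) = - 35 \left(-113 + \sqrt{3 - \left(-5\right)^{2}}\right) = - 35 \left(-113 + \sqrt{3 - 25}\right) = - 35 \left(-113 + \sqrt{-22}\right) = - 35 \left(-113 + i \sqrt{22}\right) = 3955 - 35 i \sqrt{22}$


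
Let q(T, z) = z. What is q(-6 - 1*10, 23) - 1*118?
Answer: -95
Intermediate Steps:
q(-6 - 1*10, 23) - 1*118 = 23 - 1*118 = 23 - 118 = -95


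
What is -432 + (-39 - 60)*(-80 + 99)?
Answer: -2313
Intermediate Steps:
-432 + (-39 - 60)*(-80 + 99) = -432 - 99*19 = -432 - 1881 = -2313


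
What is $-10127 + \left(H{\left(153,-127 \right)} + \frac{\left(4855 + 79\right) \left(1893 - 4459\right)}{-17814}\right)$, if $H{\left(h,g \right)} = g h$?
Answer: $- \frac{256942784}{8907} \approx -28847.0$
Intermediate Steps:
$-10127 + \left(H{\left(153,-127 \right)} + \frac{\left(4855 + 79\right) \left(1893 - 4459\right)}{-17814}\right) = -10127 - \left(19431 - \frac{\left(4855 + 79\right) \left(1893 - 4459\right)}{-17814}\right) = -10127 - \left(19431 - 4934 \left(-2566\right) \left(- \frac{1}{17814}\right)\right) = -10127 - \frac{166741595}{8907} = - \frac{256942784}{8907}$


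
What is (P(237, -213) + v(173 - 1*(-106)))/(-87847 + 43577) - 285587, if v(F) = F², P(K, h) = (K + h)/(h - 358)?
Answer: -7219161182977/25278170 ≈ -2.8559e+5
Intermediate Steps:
P(K, h) = (K + h)/(-358 + h)
(P(237, -213) + v(173 - 1*(-106)))/(-87847 + 43577) - 285587 = ((237 - 213)/(-358 - 213) + (173 - 1*(-106))²)/(-87847 + 43577) - 285587 = (24/(-571) + (173 + 106)²)/(-44270) - 285587 = (-1/571*24 + 279²)*(-1/44270) - 285587 = (-24/571 + 77841)*(-1/44270) - 285587 = (44447187/571)*(-1/44270) - 285587 = -44447187/25278170 - 285587 = -7219161182977/25278170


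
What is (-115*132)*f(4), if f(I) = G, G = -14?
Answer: 212520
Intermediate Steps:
f(I) = -14
(-115*132)*f(4) = -115*132*(-14) = -15180*(-14) = 212520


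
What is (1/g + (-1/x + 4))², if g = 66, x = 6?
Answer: 16129/1089 ≈ 14.811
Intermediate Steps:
(1/g + (-1/x + 4))² = (1/66 + (-1/6 + 4))² = (1/66 + (-1*⅙ + 4))² = (1/66 + (-⅙ + 4))² = (1/66 + 23/6)² = (127/33)² = 16129/1089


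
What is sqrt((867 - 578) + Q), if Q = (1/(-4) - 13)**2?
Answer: sqrt(7433)/4 ≈ 21.554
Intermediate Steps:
Q = 2809/16 (Q = (1*(-1/4) - 13)**2 = (-1/4 - 13)**2 = (-53/4)**2 = 2809/16 ≈ 175.56)
sqrt((867 - 578) + Q) = sqrt((867 - 578) + 2809/16) = sqrt(289 + 2809/16) = sqrt(7433/16) = sqrt(7433)/4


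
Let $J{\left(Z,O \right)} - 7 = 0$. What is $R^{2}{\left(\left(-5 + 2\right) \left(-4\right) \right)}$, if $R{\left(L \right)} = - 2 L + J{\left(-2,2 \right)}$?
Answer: $289$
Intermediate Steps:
$J{\left(Z,O \right)} = 7$ ($J{\left(Z,O \right)} = 7 + 0 = 7$)
$R{\left(L \right)} = 7 - 2 L$ ($R{\left(L \right)} = - 2 L + 7 = 7 - 2 L$)
$R^{2}{\left(\left(-5 + 2\right) \left(-4\right) \right)} = \left(7 - 2 \left(-5 + 2\right) \left(-4\right)\right)^{2} = \left(7 - 2 \left(\left(-3\right) \left(-4\right)\right)\right)^{2} = \left(7 - 24\right)^{2} = \left(-17\right)^{2} = 289$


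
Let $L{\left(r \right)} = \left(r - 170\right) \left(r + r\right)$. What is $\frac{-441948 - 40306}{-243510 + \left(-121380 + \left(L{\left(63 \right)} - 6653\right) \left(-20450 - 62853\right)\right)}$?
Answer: $- \frac{482254}{1676941015} \approx -0.00028758$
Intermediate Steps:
$L{\left(r \right)} = 2 r \left(-170 + r\right)$ ($L{\left(r \right)} = \left(-170 + r\right) 2 r = 2 r \left(-170 + r\right)$)
$\frac{-441948 - 40306}{-243510 + \left(-121380 + \left(L{\left(63 \right)} - 6653\right) \left(-20450 - 62853\right)\right)} = \frac{-441948 - 40306}{-243510 - \left(121380 - \left(2 \cdot 63 \left(-170 + 63\right) - 6653\right) \left(-20450 - 62853\right)\right)} = - \frac{482254}{-243510 - \left(121380 - \left(2 \cdot 63 \left(-107\right) - 6653\right) \left(-83303\right)\right)} = - \frac{482254}{-243510 - \left(121380 - \left(-13482 - 6653\right) \left(-83303\right)\right)} = - \frac{482254}{-243510 - -1677184525} = - \frac{482254}{-243510 + \left(-121380 + 1677305905\right)} = - \frac{482254}{-243510 + 1677184525} = - \frac{482254}{1676941015}$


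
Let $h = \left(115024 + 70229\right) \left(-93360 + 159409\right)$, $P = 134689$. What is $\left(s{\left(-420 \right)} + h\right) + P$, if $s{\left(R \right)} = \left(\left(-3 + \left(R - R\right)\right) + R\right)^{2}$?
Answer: $12236089015$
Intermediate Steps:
$h = 12235775397$ ($h = 185253 \cdot 66049 = 12235775397$)
$s{\left(R \right)} = \left(-3 + R\right)^{2}$ ($s{\left(R \right)} = \left(\left(-3 + 0\right) + R\right)^{2} = \left(-3 + R\right)^{2}$)
$\left(s{\left(-420 \right)} + h\right) + P = \left(\left(-3 - 420\right)^{2} + 12235775397\right) + 134689 = \left(\left(-423\right)^{2} + 12235775397\right) + 134689 = \left(178929 + 12235775397\right) + 134689 = 12235954326 + 134689 = 12236089015$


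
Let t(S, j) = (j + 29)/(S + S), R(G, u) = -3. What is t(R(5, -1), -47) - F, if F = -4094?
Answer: 4097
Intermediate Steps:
t(S, j) = (29 + j)/(2*S) (t(S, j) = (29 + j)/((2*S)) = (29 + j)*(1/(2*S)) = (29 + j)/(2*S))
t(R(5, -1), -47) - F = (1/2)*(29 - 47)/(-3) - 1*(-4094) = (1/2)*(-1/3)*(-18) + 4094 = 3 + 4094 = 4097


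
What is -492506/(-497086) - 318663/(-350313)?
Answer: 55155695066/29022614653 ≈ 1.9004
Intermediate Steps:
-492506/(-497086) - 318663/(-350313) = -492506*(-1/497086) - 318663*(-1/350313) = 246253/248543 + 106221/116771 = 55155695066/29022614653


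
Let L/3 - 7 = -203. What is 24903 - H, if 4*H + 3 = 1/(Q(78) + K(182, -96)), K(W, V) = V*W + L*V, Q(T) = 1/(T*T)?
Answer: 23621703449691/948519940 ≈ 24904.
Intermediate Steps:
L = -588 (L = 21 + 3*(-203) = 21 - 609 = -588)
Q(T) = T⁻²
K(W, V) = -588*V + V*W (K(W, V) = V*W - 588*V = -588*V + V*W)
H = -711383871/948519940 (H = -¾ + 1/(4*(78⁻² - 96*(-588 + 182))) = -¾ + 1/(4*(1/6084 - 96*(-406))) = -¾ + 1/(4*(1/6084 + 38976)) = -¾ + 1/(4*(237129985/6084)) = -¾ + (¼)*(6084/237129985) = -¾ + 1521/237129985 = -711383871/948519940 ≈ -0.74999)
24903 - H = 24903 - 1*(-711383871/948519940) = 24903 + 711383871/948519940 = 23621703449691/948519940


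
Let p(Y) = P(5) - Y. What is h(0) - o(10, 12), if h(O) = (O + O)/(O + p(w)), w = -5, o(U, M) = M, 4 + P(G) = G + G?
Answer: -12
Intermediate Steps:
P(G) = -4 + 2*G (P(G) = -4 + (G + G) = -4 + 2*G)
p(Y) = 6 - Y (p(Y) = (-4 + 2*5) - Y = (-4 + 10) - Y = 6 - Y)
h(O) = 2*O/(11 + O) (h(O) = (O + O)/(O + (6 - 1*(-5))) = (2*O)/(O + (6 + 5)) = (2*O)/(O + 11) = (2*O)/(11 + O) = 2*O/(11 + O))
h(0) - o(10, 12) = 2*0/(11 + 0) - 1*12 = 2*0/11 - 12 = 2*0*(1/11) - 12 = 0 - 12 = -12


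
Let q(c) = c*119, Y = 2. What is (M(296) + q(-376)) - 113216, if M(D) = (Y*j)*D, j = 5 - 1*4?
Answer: -157368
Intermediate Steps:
j = 1 (j = 5 - 4 = 1)
q(c) = 119*c
M(D) = 2*D (M(D) = (2*1)*D = 2*D)
(M(296) + q(-376)) - 113216 = (2*296 + 119*(-376)) - 113216 = (592 - 44744) - 113216 = -44152 - 113216 = -157368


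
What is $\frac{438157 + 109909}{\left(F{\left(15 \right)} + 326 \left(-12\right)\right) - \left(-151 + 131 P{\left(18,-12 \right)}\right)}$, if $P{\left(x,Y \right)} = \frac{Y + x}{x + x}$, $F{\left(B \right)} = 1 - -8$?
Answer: $- \frac{3288396}{22643} \approx -145.23$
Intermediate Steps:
$F{\left(B \right)} = 9$ ($F{\left(B \right)} = 1 + 8 = 9$)
$P{\left(x,Y \right)} = \frac{Y + x}{2 x}$
$\frac{438157 + 109909}{\left(F{\left(15 \right)} + 326 \left(-12\right)\right) - \left(-151 + 131 P{\left(18,-12 \right)}\right)} = \frac{438157 + 109909}{\left(9 + 326 \left(-12\right)\right) + \left(151 - 131 \frac{-12 + 18}{2 \cdot 18}\right)} = \frac{548066}{\left(9 - 3912\right) + \left(151 - 131 \cdot \frac{1}{2} \cdot \frac{1}{18} \cdot 6\right)} = \frac{548066}{-3903 + \left(151 - \frac{131}{6}\right)} = \frac{548066}{-3903 + \frac{775}{6}} = \frac{548066}{- \frac{22643}{6}} = 548066 \left(- \frac{6}{22643}\right) = - \frac{3288396}{22643}$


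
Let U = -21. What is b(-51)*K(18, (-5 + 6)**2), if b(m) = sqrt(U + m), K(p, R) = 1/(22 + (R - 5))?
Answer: I*sqrt(2)/3 ≈ 0.4714*I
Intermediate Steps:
K(p, R) = 1/(17 + R) (K(p, R) = 1/(22 + (-5 + R)) = 1/(17 + R))
b(m) = sqrt(-21 + m)
b(-51)*K(18, (-5 + 6)**2) = sqrt(-21 - 51)/(17 + (-5 + 6)**2) = sqrt(-72)/(17 + 1**2) = (6*I*sqrt(2))/(17 + 1) = (6*I*sqrt(2))/18 = (6*I*sqrt(2))*(1/18) = I*sqrt(2)/3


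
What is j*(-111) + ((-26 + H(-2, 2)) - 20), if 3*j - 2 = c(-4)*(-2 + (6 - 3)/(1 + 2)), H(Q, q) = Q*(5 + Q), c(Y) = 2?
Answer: -52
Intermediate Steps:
j = 0 (j = ⅔ + (2*(-2 + (6 - 3)/(1 + 2)))/3 = ⅔ + (2*(-2 + 3/3))/3 = ⅔ + (2*(-2 + 3*(⅓)))/3 = ⅔ + (2*(-2 + 1))/3 = ⅔ + (2*(-1))/3 = ⅔ + (⅓)*(-2) = ⅔ - ⅔ = 0)
j*(-111) + ((-26 + H(-2, 2)) - 20) = 0*(-111) + ((-26 - 2*(5 - 2)) - 20) = 0 + ((-26 - 2*3) - 20) = 0 + ((-26 - 6) - 20) = 0 + (-32 - 20) = 0 - 52 = -52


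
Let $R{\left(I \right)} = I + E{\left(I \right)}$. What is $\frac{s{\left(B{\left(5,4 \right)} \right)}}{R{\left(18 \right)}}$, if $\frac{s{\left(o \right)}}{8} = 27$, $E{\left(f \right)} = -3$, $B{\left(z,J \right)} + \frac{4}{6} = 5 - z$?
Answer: $\frac{72}{5} \approx 14.4$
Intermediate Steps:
$B{\left(z,J \right)} = \frac{13}{3} - z$ ($B{\left(z,J \right)} = - \frac{2}{3} - \left(-5 + z\right) = \frac{13}{3} - z$)
$s{\left(o \right)} = 216$ ($s{\left(o \right)} = 8 \cdot 27 = 216$)
$R{\left(I \right)} = -3 + I$ ($R{\left(I \right)} = I - 3 = -3 + I$)
$\frac{s{\left(B{\left(5,4 \right)} \right)}}{R{\left(18 \right)}} = \frac{216}{-3 + 18} = \frac{216}{15} = 216 \cdot \frac{1}{15} = \frac{72}{5}$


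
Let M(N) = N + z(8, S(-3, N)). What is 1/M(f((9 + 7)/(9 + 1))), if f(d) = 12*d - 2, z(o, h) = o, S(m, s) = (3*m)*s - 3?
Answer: 5/126 ≈ 0.039683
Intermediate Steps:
S(m, s) = -3 + 3*m*s (S(m, s) = 3*m*s - 3 = -3 + 3*m*s)
f(d) = -2 + 12*d
M(N) = 8 + N (M(N) = N + 8 = 8 + N)
1/M(f((9 + 7)/(9 + 1))) = 1/(8 + (-2 + 12*((9 + 7)/(9 + 1)))) = 1/(8 + (-2 + 12*(16/10))) = 1/(8 + (-2 + 12*(16*(1/10)))) = 1/(8 + (-2 + 12*(8/5))) = 1/(8 + (-2 + 96/5)) = 1/(8 + 86/5) = 1/(126/5) = 5/126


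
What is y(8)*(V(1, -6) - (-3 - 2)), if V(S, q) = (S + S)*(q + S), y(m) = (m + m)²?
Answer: -1280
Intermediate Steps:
y(m) = 4*m² (y(m) = (2*m)² = 4*m²)
V(S, q) = 2*S*(S + q) (V(S, q) = (2*S)*(S + q) = 2*S*(S + q))
y(8)*(V(1, -6) - (-3 - 2)) = (4*8²)*(2*1*(1 - 6) - (-3 - 2)) = (4*64)*(2*1*(-5) - 1*(-5)) = 256*(-10 + 5) = 256*(-5) = -1280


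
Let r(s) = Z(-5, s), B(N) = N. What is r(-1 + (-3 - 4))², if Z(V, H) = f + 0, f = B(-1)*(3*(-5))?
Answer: 225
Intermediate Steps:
f = 15 (f = -3*(-5) = -1*(-15) = 15)
Z(V, H) = 15 (Z(V, H) = 15 + 0 = 15)
r(s) = 15
r(-1 + (-3 - 4))² = 15² = 225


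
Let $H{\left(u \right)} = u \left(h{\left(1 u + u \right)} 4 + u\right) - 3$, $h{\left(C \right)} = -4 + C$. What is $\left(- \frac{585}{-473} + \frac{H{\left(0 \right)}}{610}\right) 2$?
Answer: $\frac{355431}{144265} \approx 2.4637$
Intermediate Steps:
$H{\left(u \right)} = -3 + u \left(-16 + 9 u\right)$ ($H{\left(u \right)} = u \left(\left(-4 + \left(1 u + u\right)\right) 4 + u\right) - 3 = u \left(\left(-4 + \left(u + u\right)\right) 4 + u\right) - 3 = u \left(\left(-4 + 2 u\right) 4 + u\right) - 3 = u \left(\left(-16 + 8 u\right) + u\right) - 3 = u \left(-16 + 9 u\right) - 3 = -3 + u \left(-16 + 9 u\right)$)
$\left(- \frac{585}{-473} + \frac{H{\left(0 \right)}}{610}\right) 2 = \left(- \frac{585}{-473} + \frac{-3 - 0 + 9 \cdot 0^{2}}{610}\right) 2 = \left(\left(-585\right) \left(- \frac{1}{473}\right) + \left(-3 + 0 + 9 \cdot 0\right) \frac{1}{610}\right) 2 = \left(\frac{585}{473} + \left(-3 + 0 + 0\right) \frac{1}{610}\right) 2 = \left(\frac{585}{473} - \frac{3}{610}\right) 2 = \frac{355431}{288530} \cdot 2 = \frac{355431}{144265}$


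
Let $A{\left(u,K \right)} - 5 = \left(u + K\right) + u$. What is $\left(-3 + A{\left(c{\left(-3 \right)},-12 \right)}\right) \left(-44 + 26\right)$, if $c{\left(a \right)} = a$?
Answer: $288$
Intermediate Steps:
$A{\left(u,K \right)} = 5 + K + 2 u$ ($A{\left(u,K \right)} = 5 + \left(\left(u + K\right) + u\right) = 5 + \left(\left(K + u\right) + u\right) = 5 + \left(K + 2 u\right) = 5 + K + 2 u$)
$\left(-3 + A{\left(c{\left(-3 \right)},-12 \right)}\right) \left(-44 + 26\right) = \left(-3 + \left(5 - 12 + 2 \left(-3\right)\right)\right) \left(-44 + 26\right) = \left(-3 - 13\right) \left(-18\right) = \left(-16\right) \left(-18\right) = 288$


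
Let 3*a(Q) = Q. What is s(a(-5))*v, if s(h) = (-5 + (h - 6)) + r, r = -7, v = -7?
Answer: 413/3 ≈ 137.67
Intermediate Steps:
a(Q) = Q/3
s(h) = -18 + h (s(h) = (-5 + (h - 6)) - 7 = (-5 + (-6 + h)) - 7 = (-11 + h) - 7 = -18 + h)
s(a(-5))*v = (-18 + (⅓)*(-5))*(-7) = (-18 - 5/3)*(-7) = -59/3*(-7) = 413/3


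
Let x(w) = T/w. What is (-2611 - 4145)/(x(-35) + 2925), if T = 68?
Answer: -236460/102307 ≈ -2.3113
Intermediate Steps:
x(w) = 68/w
(-2611 - 4145)/(x(-35) + 2925) = (-2611 - 4145)/(68/(-35) + 2925) = -6756/(68*(-1/35) + 2925) = -6756/(-68/35 + 2925) = -6756/102307/35 = -6756*35/102307 = -236460/102307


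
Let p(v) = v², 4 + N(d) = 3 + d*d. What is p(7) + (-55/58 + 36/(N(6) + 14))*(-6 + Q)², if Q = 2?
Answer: 64773/1421 ≈ 45.583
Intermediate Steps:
N(d) = -1 + d² (N(d) = -4 + (3 + d*d) = -4 + (3 + d²) = -1 + d²)
p(7) + (-55/58 + 36/(N(6) + 14))*(-6 + Q)² = 7² + (-55/58 + 36/((-1 + 6²) + 14))*(-6 + 2)² = 49 + (-55*1/58 + 36/((-1 + 36) + 14))*(-4)² = 49 + (-55/58 + 36/(35 + 14))*16 = 49 + (-55/58 + 36/49)*16 = 49 - 607/2842*16 = 49 - 4856/1421 = 64773/1421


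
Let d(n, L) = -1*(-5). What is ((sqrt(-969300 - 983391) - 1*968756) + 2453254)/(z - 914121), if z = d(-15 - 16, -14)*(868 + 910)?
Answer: -1484498/905231 - I*sqrt(1952691)/905231 ≈ -1.6399 - 0.0015437*I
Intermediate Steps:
d(n, L) = 5
z = 8890 (z = 5*(868 + 910) = 5*1778 = 8890)
((sqrt(-969300 - 983391) - 1*968756) + 2453254)/(z - 914121) = ((sqrt(-969300 - 983391) - 1*968756) + 2453254)/(8890 - 914121) = ((sqrt(-1952691) - 968756) + 2453254)/(-905231) = ((I*sqrt(1952691) - 968756) + 2453254)*(-1/905231) = ((-968756 + I*sqrt(1952691)) + 2453254)*(-1/905231) = (1484498 + I*sqrt(1952691))*(-1/905231) = -1484498/905231 - I*sqrt(1952691)/905231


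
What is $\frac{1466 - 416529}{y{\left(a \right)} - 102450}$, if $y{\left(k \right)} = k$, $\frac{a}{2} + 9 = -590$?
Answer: $\frac{415063}{103648} \approx 4.0045$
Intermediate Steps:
$a = -1198$ ($a = -18 + 2 \left(-590\right) = -18 - 1180 = -1198$)
$\frac{1466 - 416529}{y{\left(a \right)} - 102450} = \frac{1466 - 416529}{-1198 - 102450} = - \frac{415063}{-103648} = \left(-415063\right) \left(- \frac{1}{103648}\right) = \frac{415063}{103648}$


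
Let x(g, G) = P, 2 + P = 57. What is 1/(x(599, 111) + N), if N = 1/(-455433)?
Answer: 455433/25048814 ≈ 0.018182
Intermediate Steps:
P = 55 (P = -2 + 57 = 55)
x(g, G) = 55
N = -1/455433 ≈ -2.1957e-6
1/(x(599, 111) + N) = 1/(55 - 1/455433) = 1/(25048814/455433) = 455433/25048814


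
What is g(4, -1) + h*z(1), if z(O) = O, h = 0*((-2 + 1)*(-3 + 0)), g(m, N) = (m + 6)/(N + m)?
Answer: 10/3 ≈ 3.3333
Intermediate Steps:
g(m, N) = (6 + m)/(N + m)
h = 0 (h = 0*(-1*(-3)) = 0*3 = 0)
g(4, -1) + h*z(1) = (6 + 4)/(-1 + 4) + 0*1 = 10/3 + 0 = 10/3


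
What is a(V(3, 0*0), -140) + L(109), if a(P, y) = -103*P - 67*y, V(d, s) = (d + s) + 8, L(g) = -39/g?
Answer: 898884/109 ≈ 8246.6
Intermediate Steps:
V(d, s) = 8 + d + s
a(V(3, 0*0), -140) + L(109) = (-103*(8 + 3 + 0*0) - 67*(-140)) - 39/109 = (-103*(8 + 3 + 0) + 9380) - 39*1/109 = (-103*11 + 9380) - 39/109 = (-1133 + 9380) - 39/109 = 8247 - 39/109 = 898884/109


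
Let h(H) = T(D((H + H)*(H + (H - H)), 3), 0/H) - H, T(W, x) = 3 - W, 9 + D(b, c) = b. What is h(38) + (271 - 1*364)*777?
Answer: -75175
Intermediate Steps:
D(b, c) = -9 + b
h(H) = 12 - H - 2*H² (h(H) = (3 - (-9 + (H + H)*(H + (H - H)))) - H = (3 - (-9 + (2*H)*(H + 0))) - H = (3 - (-9 + (2*H)*H)) - H = (3 - (-9 + 2*H²)) - H = (3 + (9 - 2*H²)) - H = (12 - 2*H²) - H = 12 - H - 2*H²)
h(38) + (271 - 1*364)*777 = (12 - 1*38 - 2*38²) + (271 - 1*364)*777 = (12 - 38 - 2*1444) + (271 - 364)*777 = (12 - 38 - 2888) - 93*777 = -2914 - 72261 = -75175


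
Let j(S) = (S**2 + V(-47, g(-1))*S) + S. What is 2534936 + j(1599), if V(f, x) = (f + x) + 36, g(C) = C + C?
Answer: 5072549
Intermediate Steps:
g(C) = 2*C
V(f, x) = 36 + f + x
j(S) = S**2 - 12*S (j(S) = (S**2 + (36 - 47 + 2*(-1))*S) + S = (S**2 + (36 - 47 - 2)*S) + S = (S**2 - 13*S) + S = S**2 - 12*S)
2534936 + j(1599) = 2534936 + 1599*(-12 + 1599) = 2534936 + 1599*1587 = 2534936 + 2537613 = 5072549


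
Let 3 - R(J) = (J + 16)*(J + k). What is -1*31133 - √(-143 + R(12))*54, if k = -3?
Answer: -31133 - 756*I*√2 ≈ -31133.0 - 1069.1*I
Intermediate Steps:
R(J) = 3 - (-3 + J)*(16 + J) (R(J) = 3 - (J + 16)*(J - 3) = 3 - (16 + J)*(-3 + J) = 3 - (-3 + J)*(16 + J))
-1*31133 - √(-143 + R(12))*54 = -1*31133 - √(-143 + (51 - 1*12² - 13*12))*54 = -31133 - √(-143 + (51 - 1*144 - 156))*54 = -31133 - √(-143 + (51 - 144 - 156))*54 = -31133 - √(-143 - 249)*54 = -31133 - √(-392)*54 = -31133 - 14*I*√2*54 = -31133 - 756*I*√2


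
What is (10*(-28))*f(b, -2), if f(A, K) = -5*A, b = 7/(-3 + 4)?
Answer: 9800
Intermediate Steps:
b = 7 (b = 7/1 = 7*1 = 7)
(10*(-28))*f(b, -2) = (10*(-28))*(-5*7) = -280*(-35) = 9800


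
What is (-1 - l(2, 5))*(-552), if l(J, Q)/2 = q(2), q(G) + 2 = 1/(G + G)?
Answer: -1380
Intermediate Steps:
q(G) = -2 + 1/(2*G) (q(G) = -2 + 1/(G + G) = -2 + 1/(2*G))
l(J, Q) = -7/2 (l(J, Q) = 2*(-2 + (½)/2) = 2*(-2 + (½)*(½)) = 2*(-2 + ¼) = 2*(-7/4) = -7/2)
(-1 - l(2, 5))*(-552) = (-1 - 1*(-7/2))*(-552) = (-1 + 7/2)*(-552) = (5/2)*(-552) = -1380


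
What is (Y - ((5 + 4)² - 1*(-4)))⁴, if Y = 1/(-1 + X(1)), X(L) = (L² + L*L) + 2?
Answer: 4162314256/81 ≈ 5.1387e+7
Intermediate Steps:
X(L) = 2 + 2*L² (X(L) = (L² + L²) + 2 = 2*L² + 2 = 2 + 2*L²)
Y = ⅓ (Y = 1/(-1 + (2 + 2*1²)) = 1/(-1 + (2 + 2*1)) = 1/(-1 + (2 + 2)) = 1/(-1 + 4) = 1/3 = ⅓ ≈ 0.33333)
(Y - ((5 + 4)² - 1*(-4)))⁴ = (⅓ - ((5 + 4)² - 1*(-4)))⁴ = (⅓ - (9² + 4))⁴ = (⅓ - (81 + 4))⁴ = (⅓ - 1*85)⁴ = (⅓ - 85)⁴ = (-254/3)⁴ = 4162314256/81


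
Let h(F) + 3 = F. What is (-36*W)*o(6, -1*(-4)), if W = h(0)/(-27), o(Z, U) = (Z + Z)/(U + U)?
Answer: -6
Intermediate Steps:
h(F) = -3 + F
o(Z, U) = Z/U (o(Z, U) = (2*Z)/((2*U)) = (2*Z)*(1/(2*U)) = Z/U)
W = ⅑ (W = (-3 + 0)/(-27) = -3*(-1/27) = ⅑ ≈ 0.11111)
(-36*W)*o(6, -1*(-4)) = (-36*⅑)*(6/((-1*(-4)))) = -24/4 = -4*3/2 = -6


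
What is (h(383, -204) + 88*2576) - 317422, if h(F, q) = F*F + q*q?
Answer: 97571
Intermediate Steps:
h(F, q) = F**2 + q**2
(h(383, -204) + 88*2576) - 317422 = ((383**2 + (-204)**2) + 88*2576) - 317422 = ((146689 + 41616) + 226688) - 317422 = (188305 + 226688) - 317422 = 414993 - 317422 = 97571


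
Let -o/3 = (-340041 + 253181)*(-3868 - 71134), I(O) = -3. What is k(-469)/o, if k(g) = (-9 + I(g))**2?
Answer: -6/814334215 ≈ -7.3680e-9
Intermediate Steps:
o = -19544021160 (o = -3*(-340041 + 253181)*(-3868 - 71134) = -(-260580)*(-75002) = -3*6514673720 = -19544021160)
k(g) = 144 (k(g) = (-9 - 3)**2 = (-12)**2 = 144)
k(-469)/o = 144/(-19544021160) = 144*(-1/19544021160) = -6/814334215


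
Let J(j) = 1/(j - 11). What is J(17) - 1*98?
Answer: -587/6 ≈ -97.833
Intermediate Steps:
J(j) = 1/(-11 + j)
J(17) - 1*98 = 1/(-11 + 17) - 1*98 = 1/6 - 98 = ⅙ - 98 = -587/6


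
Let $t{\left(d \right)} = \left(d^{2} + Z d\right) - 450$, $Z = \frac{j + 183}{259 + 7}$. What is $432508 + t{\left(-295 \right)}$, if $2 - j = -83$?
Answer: $\frac{68998509}{133} \approx 5.1879 \cdot 10^{5}$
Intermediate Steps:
$j = 85$ ($j = 2 - -83 = 2 + 83 = 85$)
$Z = \frac{134}{133}$ ($Z = \frac{85 + 183}{259 + 7} = \frac{268}{266} = 268 \cdot \frac{1}{266} = \frac{134}{133} \approx 1.0075$)
$t{\left(d \right)} = -450 + d^{2} + \frac{134 d}{133}$ ($t{\left(d \right)} = \left(d^{2} + \frac{134 d}{133}\right) - 450 = -450 + d^{2} + \frac{134 d}{133}$)
$432508 + t{\left(-295 \right)} = 432508 + \left(-450 + \left(-295\right)^{2} + \frac{134}{133} \left(-295\right)\right) = 432508 - - \frac{11474945}{133} = 432508 + \frac{11474945}{133} = \frac{68998509}{133}$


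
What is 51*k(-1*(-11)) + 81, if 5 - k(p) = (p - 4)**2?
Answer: -2163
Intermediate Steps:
k(p) = 5 - (-4 + p)**2 (k(p) = 5 - (p - 4)**2 = 5 - (-4 + p)**2)
51*k(-1*(-11)) + 81 = 51*(5 - (-4 - 1*(-11))**2) + 81 = 51*(5 - (-4 + 11)**2) + 81 = 51*(5 - 1*7**2) + 81 = 51*(5 - 1*49) + 81 = 51*(5 - 49) + 81 = 51*(-44) + 81 = -2244 + 81 = -2163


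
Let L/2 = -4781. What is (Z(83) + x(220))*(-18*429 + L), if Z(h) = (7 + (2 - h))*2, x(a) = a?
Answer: -1244448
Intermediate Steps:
L = -9562 (L = 2*(-4781) = -9562)
Z(h) = 18 - 2*h (Z(h) = (9 - h)*2 = 18 - 2*h)
(Z(83) + x(220))*(-18*429 + L) = ((18 - 2*83) + 220)*(-18*429 - 9562) = ((18 - 166) + 220)*(-7722 - 9562) = (-148 + 220)*(-17284) = 72*(-17284) = -1244448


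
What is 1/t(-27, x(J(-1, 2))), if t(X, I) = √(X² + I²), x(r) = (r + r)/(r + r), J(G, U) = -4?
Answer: √730/730 ≈ 0.037012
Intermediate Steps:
x(r) = 1 (x(r) = (2*r)/((2*r)) = (2*r)*(1/(2*r)) = 1)
t(X, I) = √(I² + X²)
1/t(-27, x(J(-1, 2))) = 1/(√(1² + (-27)²)) = 1/(√(1 + 729)) = 1/(√730) = √730/730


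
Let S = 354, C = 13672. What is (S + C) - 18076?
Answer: -4050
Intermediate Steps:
(S + C) - 18076 = (354 + 13672) - 18076 = 14026 - 18076 = -4050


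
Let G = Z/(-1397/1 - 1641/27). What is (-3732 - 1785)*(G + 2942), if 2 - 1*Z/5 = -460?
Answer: -21283620525/1312 ≈ -1.6222e+7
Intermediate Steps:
Z = 2310 (Z = 10 - 5*(-460) = 10 + 2300 = 2310)
G = -2079/1312 (G = 2310/(-1397/1 - 1641/27) = 2310/(-1397*1 - 1641*1/27) = 2310/(-1397 - 547/9) = 2310/(-13120/9) = 2310*(-9/13120) = -2079/1312 ≈ -1.5846)
(-3732 - 1785)*(G + 2942) = (-3732 - 1785)*(-2079/1312 + 2942) = -5517*3857825/1312 = -21283620525/1312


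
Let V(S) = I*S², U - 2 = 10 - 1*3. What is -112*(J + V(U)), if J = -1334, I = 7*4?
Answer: -104608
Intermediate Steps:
I = 28
U = 9 (U = 2 + (10 - 1*3) = 2 + (10 - 3) = 2 + 7 = 9)
V(S) = 28*S²
-112*(J + V(U)) = -112*(-1334 + 28*9²) = -112*(-1334 + 28*81) = -112*(-1334 + 2268) = -112*934 = -104608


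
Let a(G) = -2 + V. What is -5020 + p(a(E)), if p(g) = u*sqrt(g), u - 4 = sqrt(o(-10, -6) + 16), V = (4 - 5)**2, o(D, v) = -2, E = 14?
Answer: -5020 + I*(4 + sqrt(14)) ≈ -5020.0 + 7.7417*I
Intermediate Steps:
V = 1 (V = (-1)**2 = 1)
u = 4 + sqrt(14) (u = 4 + sqrt(-2 + 16) = 4 + sqrt(14) ≈ 7.7417)
a(G) = -1 (a(G) = -2 + 1 = -1)
p(g) = sqrt(g)*(4 + sqrt(14)) (p(g) = (4 + sqrt(14))*sqrt(g) = sqrt(g)*(4 + sqrt(14)))
-5020 + p(a(E)) = -5020 + sqrt(-1)*(4 + sqrt(14)) = -5020 + I*(4 + sqrt(14))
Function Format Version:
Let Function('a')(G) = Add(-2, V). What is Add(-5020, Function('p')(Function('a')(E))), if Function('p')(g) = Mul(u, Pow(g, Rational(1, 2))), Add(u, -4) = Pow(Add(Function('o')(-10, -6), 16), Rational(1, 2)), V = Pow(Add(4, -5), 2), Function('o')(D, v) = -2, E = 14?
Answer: Add(-5020, Mul(I, Add(4, Pow(14, Rational(1, 2))))) ≈ Add(-5020.0, Mul(7.7417, I))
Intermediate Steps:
V = 1 (V = Pow(-1, 2) = 1)
u = Add(4, Pow(14, Rational(1, 2))) (u = Add(4, Pow(Add(-2, 16), Rational(1, 2))) = Add(4, Pow(14, Rational(1, 2))) ≈ 7.7417)
Function('a')(G) = -1 (Function('a')(G) = Add(-2, 1) = -1)
Function('p')(g) = Mul(Pow(g, Rational(1, 2)), Add(4, Pow(14, Rational(1, 2)))) (Function('p')(g) = Mul(Add(4, Pow(14, Rational(1, 2))), Pow(g, Rational(1, 2))) = Mul(Pow(g, Rational(1, 2)), Add(4, Pow(14, Rational(1, 2)))))
Add(-5020, Function('p')(Function('a')(E))) = Add(-5020, Mul(Pow(-1, Rational(1, 2)), Add(4, Pow(14, Rational(1, 2))))) = Add(-5020, Mul(I, Add(4, Pow(14, Rational(1, 2)))))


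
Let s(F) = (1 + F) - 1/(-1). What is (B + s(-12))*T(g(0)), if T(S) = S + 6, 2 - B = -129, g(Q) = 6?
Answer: 1452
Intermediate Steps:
s(F) = 2 + F (s(F) = (1 + F) - 1*(-1) = (1 + F) + 1 = 2 + F)
B = 131 (B = 2 - 1*(-129) = 2 + 129 = 131)
T(S) = 6 + S
(B + s(-12))*T(g(0)) = (131 + (2 - 12))*(6 + 6) = (131 - 10)*12 = 121*12 = 1452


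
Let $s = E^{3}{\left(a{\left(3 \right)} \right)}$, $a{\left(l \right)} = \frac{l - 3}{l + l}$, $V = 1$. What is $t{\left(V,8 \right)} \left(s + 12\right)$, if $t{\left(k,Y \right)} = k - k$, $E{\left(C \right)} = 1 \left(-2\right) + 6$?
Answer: $0$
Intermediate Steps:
$a{\left(l \right)} = \frac{-3 + l}{2 l}$
$E{\left(C \right)} = 4$ ($E{\left(C \right)} = -2 + 6 = 4$)
$t{\left(k,Y \right)} = 0$
$s = 64$ ($s = 4^{3} = 64$)
$t{\left(V,8 \right)} \left(s + 12\right) = 0 \left(64 + 12\right) = 0 \cdot 76 = 0$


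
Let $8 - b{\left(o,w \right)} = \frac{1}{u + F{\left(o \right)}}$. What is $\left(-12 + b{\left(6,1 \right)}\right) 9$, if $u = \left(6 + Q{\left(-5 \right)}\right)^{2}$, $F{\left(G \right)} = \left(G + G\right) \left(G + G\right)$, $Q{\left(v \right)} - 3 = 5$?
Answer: $- \frac{12249}{340} \approx -36.026$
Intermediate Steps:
$Q{\left(v \right)} = 8$ ($Q{\left(v \right)} = 3 + 5 = 8$)
$F{\left(G \right)} = 4 G^{2}$ ($F{\left(G \right)} = 2 G 2 G = 4 G^{2}$)
$u = 196$ ($u = \left(6 + 8\right)^{2} = 14^{2} = 196$)
$b{\left(o,w \right)} = 8 - \frac{1}{196 + 4 o^{2}}$
$\left(-12 + b{\left(6,1 \right)}\right) 9 = \left(-12 + \frac{1567 + 32 \cdot 6^{2}}{4 \left(49 + 6^{2}\right)}\right) 9 = \left(-12 + \frac{1567 + 32 \cdot 36}{4 \left(49 + 36\right)}\right) 9 = \left(-12 + \frac{1567 + 1152}{4 \cdot 85}\right) 9 = \left(-12 + \frac{1}{4} \cdot \frac{1}{85} \cdot 2719\right) 9 = \left(-12 + \frac{2719}{340}\right) 9 = \left(- \frac{1361}{340}\right) 9 = - \frac{12249}{340}$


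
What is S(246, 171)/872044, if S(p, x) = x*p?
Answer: 21033/436022 ≈ 0.048238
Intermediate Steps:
S(p, x) = p*x
S(246, 171)/872044 = (246*171)/872044 = 42066*(1/872044) = 21033/436022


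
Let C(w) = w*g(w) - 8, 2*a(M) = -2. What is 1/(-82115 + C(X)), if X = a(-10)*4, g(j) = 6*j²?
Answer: -1/82507 ≈ -1.2120e-5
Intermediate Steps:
a(M) = -1 (a(M) = (½)*(-2) = -1)
X = -4 (X = -1*4 = -4)
C(w) = -8 + 6*w³ (C(w) = w*(6*w²) - 8 = 6*w³ - 8 = -8 + 6*w³)
1/(-82115 + C(X)) = 1/(-82115 + (-8 + 6*(-4)³)) = 1/(-82115 + (-8 + 6*(-64))) = 1/(-82115 + (-8 - 384)) = 1/(-82115 - 392) = 1/(-82507) = -1/82507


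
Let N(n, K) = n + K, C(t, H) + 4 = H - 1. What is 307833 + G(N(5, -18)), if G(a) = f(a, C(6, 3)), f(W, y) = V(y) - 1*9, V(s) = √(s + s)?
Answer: 307824 + 2*I ≈ 3.0782e+5 + 2.0*I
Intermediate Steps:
C(t, H) = -5 + H (C(t, H) = -4 + (H - 1) = -4 + (-1 + H) = -5 + H)
N(n, K) = K + n
V(s) = √2*√s (V(s) = √(2*s) = √2*√s)
f(W, y) = -9 + √2*√y (f(W, y) = √2*√y - 1*9 = √2*√y - 9 = -9 + √2*√y)
G(a) = -9 + 2*I (G(a) = -9 + √2*√(-5 + 3) = -9 + √2*√(-2) = -9 + √2*(I*√2) = -9 + 2*I)
307833 + G(N(5, -18)) = 307833 + (-9 + 2*I) = 307824 + 2*I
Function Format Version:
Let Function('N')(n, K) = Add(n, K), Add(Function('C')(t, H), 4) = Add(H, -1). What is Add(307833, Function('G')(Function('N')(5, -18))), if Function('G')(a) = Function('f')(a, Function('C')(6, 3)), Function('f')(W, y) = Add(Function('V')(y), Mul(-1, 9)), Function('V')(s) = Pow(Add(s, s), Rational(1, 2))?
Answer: Add(307824, Mul(2, I)) ≈ Add(3.0782e+5, Mul(2.0000, I))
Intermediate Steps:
Function('C')(t, H) = Add(-5, H) (Function('C')(t, H) = Add(-4, Add(H, -1)) = Add(-4, Add(-1, H)) = Add(-5, H))
Function('N')(n, K) = Add(K, n)
Function('V')(s) = Mul(Pow(2, Rational(1, 2)), Pow(s, Rational(1, 2))) (Function('V')(s) = Pow(Mul(2, s), Rational(1, 2)) = Mul(Pow(2, Rational(1, 2)), Pow(s, Rational(1, 2))))
Function('f')(W, y) = Add(-9, Mul(Pow(2, Rational(1, 2)), Pow(y, Rational(1, 2)))) (Function('f')(W, y) = Add(Mul(Pow(2, Rational(1, 2)), Pow(y, Rational(1, 2))), Mul(-1, 9)) = Add(Mul(Pow(2, Rational(1, 2)), Pow(y, Rational(1, 2))), -9) = Add(-9, Mul(Pow(2, Rational(1, 2)), Pow(y, Rational(1, 2)))))
Function('G')(a) = Add(-9, Mul(2, I)) (Function('G')(a) = Add(-9, Mul(Pow(2, Rational(1, 2)), Pow(Add(-5, 3), Rational(1, 2)))) = Add(-9, Mul(Pow(2, Rational(1, 2)), Pow(-2, Rational(1, 2)))) = Add(-9, Mul(Pow(2, Rational(1, 2)), Mul(I, Pow(2, Rational(1, 2))))) = Add(-9, Mul(2, I)))
Add(307833, Function('G')(Function('N')(5, -18))) = Add(307833, Add(-9, Mul(2, I))) = Add(307824, Mul(2, I))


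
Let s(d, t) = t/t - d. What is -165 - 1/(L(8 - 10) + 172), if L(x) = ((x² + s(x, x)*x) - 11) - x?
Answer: -26566/161 ≈ -165.01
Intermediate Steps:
s(d, t) = 1 - d
L(x) = -11 + x² - x + x*(1 - x) (L(x) = ((x² + (1 - x)*x) - 11) - x = ((x² + x*(1 - x)) - 11) - x = (-11 + x² + x*(1 - x)) - x = -11 + x² - x + x*(1 - x))
-165 - 1/(L(8 - 10) + 172) = -165 - 1/(-11 + 172) = -165 - 1/161 = -26566/161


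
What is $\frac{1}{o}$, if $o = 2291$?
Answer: $\frac{1}{2291} \approx 0.00043649$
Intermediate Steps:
$\frac{1}{o} = \frac{1}{2291}$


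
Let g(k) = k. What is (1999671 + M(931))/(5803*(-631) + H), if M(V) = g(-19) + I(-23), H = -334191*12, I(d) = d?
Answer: -1999629/7671985 ≈ -0.26064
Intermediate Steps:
H = -4010292
M(V) = -42 (M(V) = -19 - 23 = -42)
(1999671 + M(931))/(5803*(-631) + H) = (1999671 - 42)/(5803*(-631) - 4010292) = 1999629/(-3661693 - 4010292) = 1999629/(-7671985) = 1999629*(-1/7671985) = -1999629/7671985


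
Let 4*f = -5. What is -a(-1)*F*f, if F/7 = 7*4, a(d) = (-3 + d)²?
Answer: 3920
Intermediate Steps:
f = -5/4 (f = (¼)*(-5) = -5/4 ≈ -1.2500)
F = 196 (F = 7*(7*4) = 7*28 = 196)
-a(-1)*F*f = -(-3 - 1)²*196*(-5)/4 = -(-4)²*196*(-5)/4 = -16*196*(-5)/4 = -3136*(-5)/4 = -1*(-3920) = 3920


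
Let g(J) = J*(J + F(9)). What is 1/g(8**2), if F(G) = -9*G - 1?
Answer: -1/1152 ≈ -0.00086806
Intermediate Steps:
F(G) = -1 - 9*G
g(J) = J*(-82 + J) (g(J) = J*(J + (-1 - 9*9)) = J*(J + (-1 - 81)) = J*(J - 82) = J*(-82 + J))
1/g(8**2) = 1/(8**2*(-82 + 8**2)) = 1/(64*(-82 + 64)) = 1/(64*(-18)) = 1/(-1152) = -1/1152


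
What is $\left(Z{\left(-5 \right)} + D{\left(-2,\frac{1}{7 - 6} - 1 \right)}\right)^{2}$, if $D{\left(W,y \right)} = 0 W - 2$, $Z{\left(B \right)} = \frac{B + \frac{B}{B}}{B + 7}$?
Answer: $16$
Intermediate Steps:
$Z{\left(B \right)} = \frac{1 + B}{7 + B}$ ($Z{\left(B \right)} = \frac{B + 1}{7 + B} = \frac{1 + B}{7 + B}$)
$D{\left(W,y \right)} = -2$ ($D{\left(W,y \right)} = 0 - 2 = -2$)
$\left(Z{\left(-5 \right)} + D{\left(-2,\frac{1}{7 - 6} - 1 \right)}\right)^{2} = \left(\frac{1 - 5}{7 - 5} - 2\right)^{2} = \left(\frac{1}{2} \left(-4\right) - 2\right)^{2} = \left(-2 - 2\right)^{2} = \left(-4\right)^{2} = 16$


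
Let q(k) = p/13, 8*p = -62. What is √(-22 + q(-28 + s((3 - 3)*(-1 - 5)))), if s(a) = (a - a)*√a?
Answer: 5*I*√611/26 ≈ 4.7535*I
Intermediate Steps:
p = -31/4 (p = (⅛)*(-62) = -31/4 ≈ -7.7500)
s(a) = 0 (s(a) = 0*√a = 0)
q(k) = -31/52 (q(k) = -31/4/13 = -31/4*1/13 = -31/52)
√(-22 + q(-28 + s((3 - 3)*(-1 - 5)))) = √(-22 - 31/52) = √(-1175/52) = 5*I*√611/26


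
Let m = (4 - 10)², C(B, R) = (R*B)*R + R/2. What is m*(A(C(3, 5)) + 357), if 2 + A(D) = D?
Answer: 15570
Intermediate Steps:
C(B, R) = R/2 + B*R² (C(B, R) = (B*R)*R + R*(½) = B*R² + R/2 = R/2 + B*R²)
A(D) = -2 + D
m = 36 (m = (-6)² = 36)
m*(A(C(3, 5)) + 357) = 36*((-2 + 5*(½ + 3*5)) + 357) = 36*((-2 + 5*(½ + 15)) + 357) = 36*((-2 + 5*(31/2)) + 357) = 36*((-2 + 155/2) + 357) = 36*(151/2 + 357) = 36*(865/2) = 15570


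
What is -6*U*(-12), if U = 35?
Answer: 2520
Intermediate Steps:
-6*U*(-12) = -6*35*(-12) = -210*(-12) = 2520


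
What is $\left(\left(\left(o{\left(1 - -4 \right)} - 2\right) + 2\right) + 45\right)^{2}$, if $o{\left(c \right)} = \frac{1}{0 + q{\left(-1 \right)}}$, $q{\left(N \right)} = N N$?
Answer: $2116$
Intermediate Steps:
$q{\left(N \right)} = N^{2}$
$o{\left(c \right)} = 1$ ($o{\left(c \right)} = \frac{1}{0 + \left(-1\right)^{2}} = \frac{1}{0 + 1} = 1^{-1} = 1$)
$\left(\left(\left(o{\left(1 - -4 \right)} - 2\right) + 2\right) + 45\right)^{2} = \left(\left(\left(1 - 2\right) + 2\right) + 45\right)^{2} = \left(\left(-1 + 2\right) + 45\right)^{2} = \left(1 + 45\right)^{2} = 46^{2} = 2116$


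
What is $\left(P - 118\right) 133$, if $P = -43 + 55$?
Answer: $-14098$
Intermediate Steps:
$P = 12$
$\left(P - 118\right) 133 = \left(12 - 118\right) 133 = \left(-106\right) 133 = -14098$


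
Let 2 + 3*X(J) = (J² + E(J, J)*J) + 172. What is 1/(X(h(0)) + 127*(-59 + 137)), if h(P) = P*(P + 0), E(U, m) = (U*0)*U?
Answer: 3/29888 ≈ 0.00010037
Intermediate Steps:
E(U, m) = 0 (E(U, m) = 0*U = 0)
h(P) = P² (h(P) = P*P = P²)
X(J) = 170/3 + J²/3 (X(J) = -⅔ + ((J² + 0*J) + 172)/3 = -⅔ + ((J² + 0) + 172)/3 = -⅔ + (J² + 172)/3 = -⅔ + (172 + J²)/3 = -⅔ + (172/3 + J²/3) = 170/3 + J²/3)
1/(X(h(0)) + 127*(-59 + 137)) = 1/((170/3 + (0²)²/3) + 127*(-59 + 137)) = 1/((170/3 + (⅓)*0²) + 127*78) = 1/((170/3 + (⅓)*0) + 9906) = 1/((170/3 + 0) + 9906) = 1/(170/3 + 9906) = 1/(29888/3) = 3/29888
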